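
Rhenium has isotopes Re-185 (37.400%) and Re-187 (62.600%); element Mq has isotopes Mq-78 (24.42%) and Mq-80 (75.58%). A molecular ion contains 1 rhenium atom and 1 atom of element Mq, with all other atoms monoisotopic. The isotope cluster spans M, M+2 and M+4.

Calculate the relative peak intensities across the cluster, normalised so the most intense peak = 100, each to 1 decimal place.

19.3 : 92.1 : 100.0

Rhenium pattern (n=1): 0.3740 : 0.6260
Element Mq pattern (n=1): 0.2442 : 0.7558
Convolve the two distributions (both contribute in 2-u steps):
  M: 0.3740×0.2442 = 0.091331
  M+2: 0.3740×0.7558 + 0.6260×0.2442 = 0.435538
  M+4: 0.6260×0.7558 = 0.473131
Scale to base peak (0.473131) = 100: 19.3 : 92.1 : 100.0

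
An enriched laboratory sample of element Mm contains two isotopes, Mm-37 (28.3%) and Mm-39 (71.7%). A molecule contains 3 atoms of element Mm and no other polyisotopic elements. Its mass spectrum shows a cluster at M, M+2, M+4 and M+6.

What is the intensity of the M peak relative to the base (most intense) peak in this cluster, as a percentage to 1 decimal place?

5.2%

(0.283 + 0.717)^3 gives M 0.0227, M+2 0.1723, M+4 0.4365, M+6 0.3686; the largest is M+4.
P(M+4) = C(3,2) × 0.283^1 × 0.717^2 = 3 × 0.2830 × 0.514089 = 0.436462 (base)
P(M) = C(3,0) × 0.283^3 × 0.717^0 = 1 × 0.02266519 × 1.0000 = 0.022665
Relative intensity = 0.022665 / 0.436462 × 100 = 5.2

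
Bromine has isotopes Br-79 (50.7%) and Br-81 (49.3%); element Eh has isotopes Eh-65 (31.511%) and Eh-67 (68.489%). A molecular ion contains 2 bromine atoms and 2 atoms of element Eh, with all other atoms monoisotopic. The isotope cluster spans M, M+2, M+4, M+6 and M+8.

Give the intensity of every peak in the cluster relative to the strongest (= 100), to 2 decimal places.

7.08 : 44.55 : 100.00 : 94.15 : 31.63

Bromine pattern (n=2): 0.257049 : 0.499902 : 0.243049
Element Eh pattern (n=2): 0.09929431 : 0.43163138 : 0.46907431
Convolve the two distributions (both contribute in 2-u steps):
  M: 0.257049×0.09929431 = 0.025524
  M+2: 0.257049×0.43163138 + 0.499902×0.09929431 = 0.160588
  M+4: 0.257049×0.46907431 + 0.499902×0.43163138 + 0.243049×0.09929431 = 0.360482
  M+6: 0.499902×0.46907431 + 0.243049×0.43163138 = 0.339399
  M+8: 0.243049×0.46907431 = 0.114008
Scale to base peak (0.360482) = 100: 7.08 : 44.55 : 100.00 : 94.15 : 31.63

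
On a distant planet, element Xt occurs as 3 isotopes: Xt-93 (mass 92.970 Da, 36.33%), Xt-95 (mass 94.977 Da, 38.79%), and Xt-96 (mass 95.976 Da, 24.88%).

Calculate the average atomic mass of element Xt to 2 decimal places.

94.50 Da

Ar = Σ fᵢ·mᵢ = 0.3633 × 92.970 + 0.3879 × 94.977 + 0.2488 × 95.976
= 33.7760 + 36.8416 + 23.8788 = 94.4964 Da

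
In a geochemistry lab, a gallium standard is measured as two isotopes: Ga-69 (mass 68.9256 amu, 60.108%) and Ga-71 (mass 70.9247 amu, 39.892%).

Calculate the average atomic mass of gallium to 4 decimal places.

69.7231 amu

Ar = Σ fᵢ·mᵢ = 0.60108 × 68.9256 + 0.39892 × 70.9247
= 41.42980 + 28.29328 = 69.72308 amu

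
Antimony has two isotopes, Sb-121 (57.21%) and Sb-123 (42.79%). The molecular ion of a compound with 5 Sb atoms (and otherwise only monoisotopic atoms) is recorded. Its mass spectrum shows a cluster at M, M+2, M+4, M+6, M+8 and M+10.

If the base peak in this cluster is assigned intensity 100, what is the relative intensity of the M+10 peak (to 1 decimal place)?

4.2

Binomial terms of (0.5721 + 0.4279)^5: M 0.0613, M+2 0.2292, M+4 0.3428, M+6 0.2564, M+8 0.0959, M+10 0.0143 → M+4 is the base peak.
P(M+4) = C(5,2) × 0.5721^3 × 0.4279^2 = 10 × 0.18724742 × 0.18309841 = 0.342847 (base)
P(M+10) = C(5,5) × 0.5721^0 × 0.4279^5 = 1 × 1.0000 × 0.01434536 = 0.014345
Relative intensity = 0.014345 / 0.342847 × 100 = 4.2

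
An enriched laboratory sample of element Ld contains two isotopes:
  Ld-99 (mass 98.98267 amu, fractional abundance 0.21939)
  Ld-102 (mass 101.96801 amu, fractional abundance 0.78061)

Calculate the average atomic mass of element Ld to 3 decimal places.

Weight each isotope mass by its fractional abundance: 0.21939 × 98.98267 + 0.78061 × 101.96801
= 21.715808 + 79.597248 = 101.313056 amu

101.313 amu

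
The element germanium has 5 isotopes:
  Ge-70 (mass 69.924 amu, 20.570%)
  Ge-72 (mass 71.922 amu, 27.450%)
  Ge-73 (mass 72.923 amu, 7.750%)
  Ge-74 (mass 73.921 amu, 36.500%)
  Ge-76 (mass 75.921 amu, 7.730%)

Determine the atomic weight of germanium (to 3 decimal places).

72.627 amu

Weight each isotope mass by its fractional abundance: 0.20570 × 69.924 + 0.27450 × 71.922 + 0.07750 × 72.923 + 0.36500 × 73.921 + 0.07730 × 75.921
= 14.3834 + 19.7426 + 5.6515 + 26.9812 + 5.8687 = 72.6274 amu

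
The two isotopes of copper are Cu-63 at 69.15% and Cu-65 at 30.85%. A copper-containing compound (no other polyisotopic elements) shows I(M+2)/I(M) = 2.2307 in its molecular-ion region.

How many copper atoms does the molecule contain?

5

For n independent Cu atoms, I(M+2)/I(M) = n · (abundance Cu-65) / (abundance Cu-63) = n · 0.3085/0.6915.
n = 2.2307 × 0.6915/0.3085 = 5.00 ≈ 5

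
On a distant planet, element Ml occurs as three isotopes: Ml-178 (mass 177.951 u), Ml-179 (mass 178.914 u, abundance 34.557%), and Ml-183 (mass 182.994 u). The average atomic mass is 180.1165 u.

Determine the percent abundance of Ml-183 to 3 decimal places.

36.342%

Let x and y be the fractions of Ml-178 and Ml-183. Then x + y = 1 − 0.34557 = 0.65443 and 177.951x + 182.994y = 180.1165 − 0.34557×178.914 = 118.28918902.
Substituting: 177.951x + 182.994(0.65443 − x) = 118.28918902
(177.951 − 182.994)x = -1.4675744  ⇒  x = 0.29101, y = 0.36342
Ml-178: 29.101%, Ml-183: 36.342%.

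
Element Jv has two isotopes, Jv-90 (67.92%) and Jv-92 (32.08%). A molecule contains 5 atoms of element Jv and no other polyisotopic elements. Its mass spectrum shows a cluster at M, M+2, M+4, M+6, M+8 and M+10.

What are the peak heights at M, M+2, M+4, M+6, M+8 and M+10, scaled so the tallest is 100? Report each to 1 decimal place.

Each Jv atom is independently Jv-90 (p = 0.6792) or Jv-92 (q = 0.3208); the cluster is the binomial expansion (p + q)^5.
P(M) = 0.6792^5 = 0.144540
P(M+2) = 5 × 0.6792^4 × 0.3208^1 = 0.341346
P(M+4) = 10 × 0.6792^3 × 0.3208^2 = 0.322450
P(M+6) = 10 × 0.6792^2 × 0.3208^3 = 0.152299
P(M+8) = 5 × 0.6792^1 × 0.3208^4 = 0.035967
P(M+10) = 0.3208^5 = 0.003398
The M+2 peak is largest (0.341346); scaling to 100 gives 42.3 : 100.0 : 94.5 : 44.6 : 10.5 : 1.0.

42.3 : 100.0 : 94.5 : 44.6 : 10.5 : 1.0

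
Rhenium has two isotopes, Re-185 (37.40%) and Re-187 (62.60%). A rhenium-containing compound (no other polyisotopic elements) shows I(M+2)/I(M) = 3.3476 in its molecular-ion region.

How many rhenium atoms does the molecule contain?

2

With n Re atoms, P(M+2)/P(M) = C(n,1)·p^(n−1)q / p^n = n·q/p = n · 0.6260/0.3740.
n = 3.3476 × 0.3740/0.6260 = 2.00 ≈ 2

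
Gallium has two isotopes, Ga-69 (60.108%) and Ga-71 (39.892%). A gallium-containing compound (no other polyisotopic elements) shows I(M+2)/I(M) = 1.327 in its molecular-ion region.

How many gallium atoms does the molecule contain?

For n independent Ga atoms, I(M+2)/I(M) = n · (abundance Ga-71) / (abundance Ga-69) = n · 0.39892/0.60108.
n = 1.327 × 0.60108/0.39892 = 2.00 ≈ 2

2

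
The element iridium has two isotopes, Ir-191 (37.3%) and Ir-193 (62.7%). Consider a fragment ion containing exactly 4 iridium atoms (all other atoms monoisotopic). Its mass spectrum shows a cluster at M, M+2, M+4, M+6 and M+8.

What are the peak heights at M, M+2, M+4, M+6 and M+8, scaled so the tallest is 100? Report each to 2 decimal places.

The 4 Ir atoms are independent, so intensities follow the terms of (0.373 + 0.627)^4.
P(M) = 0.373^4 = 0.019357
P(M+2) = 4 × 0.373^3 × 0.627^1 = 0.130153
P(M+4) = 6 × 0.373^2 × 0.627^2 = 0.328174
P(M+6) = 4 × 0.373^1 × 0.627^3 = 0.367766
P(M+8) = 0.627^4 = 0.154550
The M+6 peak is largest (0.367766); scaling to 100 gives 5.26 : 35.39 : 89.23 : 100.00 : 42.02.

5.26 : 35.39 : 89.23 : 100.00 : 42.02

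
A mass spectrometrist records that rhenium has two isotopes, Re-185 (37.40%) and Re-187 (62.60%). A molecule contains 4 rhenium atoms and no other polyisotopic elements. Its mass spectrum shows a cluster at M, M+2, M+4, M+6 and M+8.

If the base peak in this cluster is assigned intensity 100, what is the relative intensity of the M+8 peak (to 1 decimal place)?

Binomial terms of (0.3740 + 0.6260)^4: M 0.0196, M+2 0.1310, M+4 0.3289, M+6 0.3670, M+8 0.1536 → M+6 is the base peak.
P(M+6) = C(4,3) × 0.3740^1 × 0.6260^3 = 4 × 0.3740 × 0.24531438 = 0.366990 (base)
P(M+8) = C(4,4) × 0.3740^0 × 0.6260^4 = 1 × 1.0000 × 0.1535668 = 0.153567
Relative intensity = 0.153567 / 0.366990 × 100 = 41.8

41.8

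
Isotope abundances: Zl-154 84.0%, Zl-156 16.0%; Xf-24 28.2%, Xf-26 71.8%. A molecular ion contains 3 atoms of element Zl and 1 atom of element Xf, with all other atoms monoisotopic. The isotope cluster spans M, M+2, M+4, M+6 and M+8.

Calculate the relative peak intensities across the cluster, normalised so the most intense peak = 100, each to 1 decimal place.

32.1 : 100.0 : 50.2 : 9.1 : 0.6

Element Zl pattern (n=3): 0.592704 : 0.338688 : 0.064512 : 0.004096
Element Xf pattern (n=1): 0.2820 : 0.7180
Convolve the two distributions (both contribute in 2-u steps):
  M: 0.592704×0.2820 = 0.167143
  M+2: 0.592704×0.7180 + 0.338688×0.2820 = 0.521071
  M+4: 0.338688×0.7180 + 0.064512×0.2820 = 0.261370
  M+6: 0.064512×0.7180 + 0.004096×0.2820 = 0.047475
  M+8: 0.004096×0.7180 = 0.002941
Scale to base peak (0.521071) = 100: 32.1 : 100.0 : 50.2 : 9.1 : 0.6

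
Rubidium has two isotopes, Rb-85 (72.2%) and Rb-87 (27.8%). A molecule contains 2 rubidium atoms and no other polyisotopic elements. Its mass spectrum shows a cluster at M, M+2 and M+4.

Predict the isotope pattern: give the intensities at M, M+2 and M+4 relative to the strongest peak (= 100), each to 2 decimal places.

100.00 : 77.01 : 14.83

The 2 Rb atoms are independent, so intensities follow the terms of (0.722 + 0.278)^2.
P(M) = 0.722^2 = 0.521284
P(M+2) = 2 × 0.722^1 × 0.278^1 = 0.401432
P(M+4) = 0.278^2 = 0.077284
The M peak is largest (0.521284); scaling to 100 gives 100.00 : 77.01 : 14.83.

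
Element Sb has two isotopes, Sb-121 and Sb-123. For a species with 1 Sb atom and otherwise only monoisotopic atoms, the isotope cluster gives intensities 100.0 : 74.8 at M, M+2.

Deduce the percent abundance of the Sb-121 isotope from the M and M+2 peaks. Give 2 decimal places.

Let p = fractional abundance of Sb-121. I(M+2)/I(M) = [C(1,1)·p^0·(1−p)] / p^1 = 1·(1−p)/p = 74.8/100.0 = 0.7480
(1−p)/p = 0.7480/1 = 0.7480  ⇒  p = 1/(1 + 0.7480) = 0.5721
Sb-121: 57.21%, Sb-123: 42.79%.

57.21%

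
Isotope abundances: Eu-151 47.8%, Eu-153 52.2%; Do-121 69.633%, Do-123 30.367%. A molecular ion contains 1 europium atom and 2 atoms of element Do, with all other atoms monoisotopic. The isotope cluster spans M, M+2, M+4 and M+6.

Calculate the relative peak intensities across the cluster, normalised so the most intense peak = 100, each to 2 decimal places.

50.91 : 100.00 : 58.17 : 10.57

Europium pattern (n=1): 0.4780 : 0.5220
Element Do pattern (n=2): 0.48487547 : 0.42290906 : 0.09221547
Convolve the two distributions (both contribute in 2-u steps):
  M: 0.4780×0.48487547 = 0.231770
  M+2: 0.4780×0.42290906 + 0.5220×0.48487547 = 0.455256
  M+4: 0.4780×0.09221547 + 0.5220×0.42290906 = 0.264838
  M+6: 0.5220×0.09221547 = 0.048136
Scale to base peak (0.455256) = 100: 50.91 : 100.00 : 58.17 : 10.57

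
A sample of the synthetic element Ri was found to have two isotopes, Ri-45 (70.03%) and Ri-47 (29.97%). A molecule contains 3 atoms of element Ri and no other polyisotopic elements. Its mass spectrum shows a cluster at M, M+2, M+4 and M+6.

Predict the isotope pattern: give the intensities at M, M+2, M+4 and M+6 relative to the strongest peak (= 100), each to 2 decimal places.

The 3 Ri atoms are independent, so intensities follow the terms of (0.7003 + 0.2997)^3.
P(M) = 0.7003^3 = 0.343441
P(M+2) = 3 × 0.7003^2 × 0.2997^1 = 0.440937
P(M+4) = 3 × 0.7003^1 × 0.2997^2 = 0.188703
P(M+6) = 0.2997^3 = 0.026919
The M+2 peak is largest (0.440937); scaling to 100 gives 77.89 : 100.00 : 42.80 : 6.10.

77.89 : 100.00 : 42.80 : 6.10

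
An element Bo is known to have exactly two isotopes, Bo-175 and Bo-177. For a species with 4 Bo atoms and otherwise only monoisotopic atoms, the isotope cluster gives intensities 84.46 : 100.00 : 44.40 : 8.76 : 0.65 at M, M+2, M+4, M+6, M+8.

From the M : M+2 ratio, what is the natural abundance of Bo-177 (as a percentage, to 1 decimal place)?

If p is the fraction of Bo that is Bo-175, then I(M+2)/I(M) = [C(4,1)·p^3·(1−p)] / p^4 = 4·(1−p)/p = 100.00/84.46 = 1.1840
(1−p)/p = 1.1840/4 = 0.2960  ⇒  p = 1/(1 + 0.2960) = 0.7716
Bo-175: 77.2%, Bo-177: 22.8%.

22.8%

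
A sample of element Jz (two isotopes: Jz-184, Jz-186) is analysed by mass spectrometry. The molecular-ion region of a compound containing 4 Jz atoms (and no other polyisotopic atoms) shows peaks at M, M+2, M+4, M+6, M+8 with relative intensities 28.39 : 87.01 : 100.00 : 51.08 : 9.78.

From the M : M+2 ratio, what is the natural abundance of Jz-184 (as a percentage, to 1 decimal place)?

Let p = fractional abundance of Jz-184. I(M+2)/I(M) = [C(4,1)·p^3·(1−p)] / p^4 = 4·(1−p)/p = 87.01/28.39 = 3.0648
(1−p)/p = 3.0648/4 = 0.7662  ⇒  p = 1/(1 + 0.7662) = 0.5662
Jz-184: 56.6%, Jz-186: 43.4%.

56.6%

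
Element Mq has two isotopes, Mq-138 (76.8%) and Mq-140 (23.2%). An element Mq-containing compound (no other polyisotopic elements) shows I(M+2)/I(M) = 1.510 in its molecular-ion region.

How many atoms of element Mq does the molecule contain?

With n Mq atoms, P(M+2)/P(M) = C(n,1)·p^(n−1)q / p^n = n·q/p = n · 0.232/0.768.
n = 1.510 × 0.768/0.232 = 5.00 ≈ 5

5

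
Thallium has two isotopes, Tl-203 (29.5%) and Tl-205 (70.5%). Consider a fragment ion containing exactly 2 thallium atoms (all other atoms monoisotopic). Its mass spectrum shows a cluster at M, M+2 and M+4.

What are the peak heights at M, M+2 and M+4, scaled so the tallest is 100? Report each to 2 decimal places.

The 2 Tl atoms are independent, so intensities follow the terms of (0.295 + 0.705)^2.
P(M) = 0.295^2 = 0.087025
P(M+2) = 2 × 0.295^1 × 0.705^1 = 0.415950
P(M+4) = 0.705^2 = 0.497025
The M+4 peak is largest (0.497025); scaling to 100 gives 17.51 : 83.69 : 100.00.

17.51 : 83.69 : 100.00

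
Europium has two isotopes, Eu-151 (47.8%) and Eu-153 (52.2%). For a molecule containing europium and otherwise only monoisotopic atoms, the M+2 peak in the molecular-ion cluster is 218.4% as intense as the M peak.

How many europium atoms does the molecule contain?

2

The M+2/M ratio from n Eu atoms is n · q/p = n · 0.522/0.478.
n = 2.184 × 0.478/0.522 = 2.00 ≈ 2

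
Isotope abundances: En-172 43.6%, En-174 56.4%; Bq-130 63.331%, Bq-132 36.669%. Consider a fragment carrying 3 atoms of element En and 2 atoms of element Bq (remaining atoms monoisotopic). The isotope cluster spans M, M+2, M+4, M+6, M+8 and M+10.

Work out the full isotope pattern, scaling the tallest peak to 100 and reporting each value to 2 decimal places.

Element En pattern (n=3): 0.08288186 : 0.32164243 : 0.41606957 : 0.17940614
Element Bq pattern (n=2): 0.40108156 : 0.46445689 : 0.13446156
Convolve the two distributions (both contribute in 2-u steps):
  M: 0.08288186×0.40108156 = 0.033242
  M+2: 0.08288186×0.46445689 + 0.32164243×0.40108156 = 0.167500
  M+4: 0.08288186×0.13446156 + 0.32164243×0.46445689 + 0.41606957×0.40108156 = 0.327411
  M+6: 0.32164243×0.13446156 + 0.41606957×0.46445689 + 0.17940614×0.40108156 = 0.308451
  M+8: 0.41606957×0.13446156 + 0.17940614×0.46445689 = 0.139272
  M+10: 0.17940614×0.13446156 = 0.024123
Scale to base peak (0.327411) = 100: 10.15 : 51.16 : 100.00 : 94.21 : 42.54 : 7.37

10.15 : 51.16 : 100.00 : 94.21 : 42.54 : 7.37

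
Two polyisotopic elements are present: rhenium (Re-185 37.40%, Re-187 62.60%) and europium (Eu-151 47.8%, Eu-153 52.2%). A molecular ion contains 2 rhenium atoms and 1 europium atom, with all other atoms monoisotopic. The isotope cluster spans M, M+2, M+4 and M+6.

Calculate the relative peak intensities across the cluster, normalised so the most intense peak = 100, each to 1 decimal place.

15.5 : 68.8 : 100.0 : 47.4

Rhenium pattern (n=2): 0.139876 : 0.468248 : 0.391876
Europium pattern (n=1): 0.4780 : 0.5220
Convolve the two distributions (both contribute in 2-u steps):
  M: 0.139876×0.4780 = 0.066861
  M+2: 0.139876×0.5220 + 0.468248×0.4780 = 0.296838
  M+4: 0.468248×0.5220 + 0.391876×0.4780 = 0.431742
  M+6: 0.391876×0.5220 = 0.204559
Scale to base peak (0.431742) = 100: 15.5 : 68.8 : 100.0 : 47.4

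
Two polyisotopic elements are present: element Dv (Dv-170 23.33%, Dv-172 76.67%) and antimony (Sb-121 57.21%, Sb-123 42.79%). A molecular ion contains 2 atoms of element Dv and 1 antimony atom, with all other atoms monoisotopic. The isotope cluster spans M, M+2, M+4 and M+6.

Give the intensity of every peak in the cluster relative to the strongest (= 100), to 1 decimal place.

6.4 : 46.6 : 100.0 : 51.4

Element Dv pattern (n=2): 0.05442889 : 0.35774222 : 0.58782889
Antimony pattern (n=1): 0.5721 : 0.4279
Convolve the two distributions (both contribute in 2-u steps):
  M: 0.05442889×0.5721 = 0.031139
  M+2: 0.05442889×0.4279 + 0.35774222×0.5721 = 0.227954
  M+4: 0.35774222×0.4279 + 0.58782889×0.5721 = 0.489375
  M+6: 0.58782889×0.4279 = 0.251532
Scale to base peak (0.489375) = 100: 6.4 : 46.6 : 100.0 : 51.4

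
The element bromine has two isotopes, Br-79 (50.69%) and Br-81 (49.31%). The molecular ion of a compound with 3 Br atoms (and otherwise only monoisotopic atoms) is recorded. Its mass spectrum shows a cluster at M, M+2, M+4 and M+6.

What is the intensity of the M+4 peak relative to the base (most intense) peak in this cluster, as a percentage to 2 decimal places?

(0.5069 + 0.4931)^3 gives M 0.1302, M+2 0.3801, M+4 0.3698, M+6 0.1199; the largest is M+2.
P(M+2) = C(3,1) × 0.5069^2 × 0.4931^1 = 3 × 0.25694761 × 0.4931 = 0.380103 (base)
P(M+4) = C(3,2) × 0.5069^1 × 0.4931^2 = 3 × 0.5069 × 0.24314761 = 0.369755
Relative intensity = 0.369755 / 0.380103 × 100 = 97.28

97.28%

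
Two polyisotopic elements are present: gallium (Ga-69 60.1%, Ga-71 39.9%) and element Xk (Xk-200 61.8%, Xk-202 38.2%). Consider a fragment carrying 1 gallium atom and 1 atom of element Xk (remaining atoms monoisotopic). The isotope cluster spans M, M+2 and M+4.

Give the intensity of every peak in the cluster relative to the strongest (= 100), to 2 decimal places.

Gallium pattern (n=1): 0.6010 : 0.3990
Element Xk pattern (n=1): 0.6180 : 0.3820
Convolve the two distributions (both contribute in 2-u steps):
  M: 0.6010×0.6180 = 0.371418
  M+2: 0.6010×0.3820 + 0.3990×0.6180 = 0.476164
  M+4: 0.3990×0.3820 = 0.152418
Scale to base peak (0.476164) = 100: 78.00 : 100.00 : 32.01

78.00 : 100.00 : 32.01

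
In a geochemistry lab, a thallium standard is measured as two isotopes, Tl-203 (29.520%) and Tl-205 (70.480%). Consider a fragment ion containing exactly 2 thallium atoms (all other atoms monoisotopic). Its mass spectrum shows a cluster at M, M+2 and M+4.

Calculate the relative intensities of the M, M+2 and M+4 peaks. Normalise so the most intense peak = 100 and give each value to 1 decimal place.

17.5 : 83.8 : 100.0

Each Tl atom is independently Tl-203 (p = 0.29520) or Tl-205 (q = 0.70480); the cluster is the binomial expansion (p + q)^2.
P(M) = 0.29520^2 = 0.087143
P(M+2) = 2 × 0.29520^1 × 0.70480^1 = 0.416114
P(M+4) = 0.70480^2 = 0.496743
The M+4 peak is largest (0.496743); scaling to 100 gives 17.5 : 83.8 : 100.0.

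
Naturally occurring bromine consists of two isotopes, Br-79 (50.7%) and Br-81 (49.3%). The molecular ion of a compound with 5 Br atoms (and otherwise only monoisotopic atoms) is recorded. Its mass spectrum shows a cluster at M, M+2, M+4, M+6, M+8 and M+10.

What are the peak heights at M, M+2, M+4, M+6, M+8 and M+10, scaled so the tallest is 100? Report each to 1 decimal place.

10.6 : 51.4 : 100.0 : 97.2 : 47.3 : 9.2

The 5 Br atoms are independent, so intensities follow the terms of (0.507 + 0.493)^5.
P(M) = 0.507^5 = 0.033500
P(M+2) = 5 × 0.507^4 × 0.493^1 = 0.162873
P(M+4) = 10 × 0.507^3 × 0.493^2 = 0.316751
P(M+6) = 10 × 0.507^2 × 0.493^3 = 0.308004
P(M+8) = 5 × 0.507^1 × 0.493^4 = 0.149750
P(M+10) = 0.493^5 = 0.029123
The M+4 peak is largest (0.316751); scaling to 100 gives 10.6 : 51.4 : 100.0 : 97.2 : 47.3 : 9.2.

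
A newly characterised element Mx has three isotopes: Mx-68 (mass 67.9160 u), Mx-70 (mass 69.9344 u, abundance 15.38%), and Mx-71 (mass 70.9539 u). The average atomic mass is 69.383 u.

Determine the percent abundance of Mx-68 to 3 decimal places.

Let x and y be the fractions of Mx-68 and Mx-71. Then x + y = 1 − 0.1538 = 0.8462 and 67.9160x + 70.9539y = 69.383 − 0.1538×69.9344 = 58.62708928.
Substituting: 67.9160x + 70.9539(0.8462 − x) = 58.62708928
(67.9160 − 70.9539)x = -1.4141009  ⇒  x = 0.46549, y = 0.38071
Mx-68: 46.549%, Mx-71: 38.071%.

46.549%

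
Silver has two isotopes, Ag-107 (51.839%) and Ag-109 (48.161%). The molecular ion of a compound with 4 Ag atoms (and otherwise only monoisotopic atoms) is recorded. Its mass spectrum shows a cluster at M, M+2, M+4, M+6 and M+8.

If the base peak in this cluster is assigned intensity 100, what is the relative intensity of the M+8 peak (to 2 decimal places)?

Binomial terms of (0.51839 + 0.48161)^4: M 0.0722, M+2 0.2684, M+4 0.3740, M+6 0.2316, M+8 0.0538 → M+4 is the base peak.
P(M+4) = C(4,2) × 0.51839^2 × 0.48161^2 = 6 × 0.26872819 × 0.23194819 = 0.373986 (base)
P(M+8) = C(4,4) × 0.51839^0 × 0.48161^4 = 1 × 1.0000 × 0.05379996 = 0.053800
Relative intensity = 0.053800 / 0.373986 × 100 = 14.39

14.39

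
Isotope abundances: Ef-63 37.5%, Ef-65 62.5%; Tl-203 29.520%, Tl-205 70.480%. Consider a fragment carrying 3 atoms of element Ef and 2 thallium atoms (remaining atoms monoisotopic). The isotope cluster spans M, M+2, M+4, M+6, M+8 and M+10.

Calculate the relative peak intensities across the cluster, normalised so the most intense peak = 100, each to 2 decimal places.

Element Ef pattern (n=3): 0.05273438 : 0.26367188 : 0.43945312 : 0.24414062
Thallium pattern (n=2): 0.08714304 : 0.41611392 : 0.49674304
Convolve the two distributions (both contribute in 2-u steps):
  M: 0.05273438×0.08714304 = 0.004595
  M+2: 0.05273438×0.41611392 + 0.26367188×0.08714304 = 0.044921
  M+4: 0.05273438×0.49674304 + 0.26367188×0.41611392 + 0.43945312×0.08714304 = 0.174208
  M+6: 0.26367188×0.49674304 + 0.43945312×0.41611392 + 0.24414062×0.08714304 = 0.335115
  M+8: 0.43945312×0.49674304 + 0.24414062×0.41611392 = 0.319886
  M+10: 0.24414062×0.49674304 = 0.121275
Scale to base peak (0.335115) = 100: 1.37 : 13.40 : 51.98 : 100.00 : 95.46 : 36.19

1.37 : 13.40 : 51.98 : 100.00 : 95.46 : 36.19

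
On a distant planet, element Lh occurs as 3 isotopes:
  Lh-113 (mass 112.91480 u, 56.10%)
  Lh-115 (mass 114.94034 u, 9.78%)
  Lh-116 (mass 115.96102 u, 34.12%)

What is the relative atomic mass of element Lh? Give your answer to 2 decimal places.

Average mass = Σ (abundance × isotope mass) = 0.5610 × 112.91480 + 0.0978 × 114.94034 + 0.3412 × 115.96102
= 63.345203 + 11.241165 + 39.565900 = 114.152268 u

114.15 u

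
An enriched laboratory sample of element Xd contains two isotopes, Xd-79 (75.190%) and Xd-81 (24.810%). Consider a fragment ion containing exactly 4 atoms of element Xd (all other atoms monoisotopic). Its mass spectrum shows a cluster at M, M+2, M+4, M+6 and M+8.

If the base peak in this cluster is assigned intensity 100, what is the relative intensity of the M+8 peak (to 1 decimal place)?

Term probabilities: M 0.3196, M+2 0.4219, M+4 0.2088, M+6 0.0459, M+8 0.0038. Base peak = M+2.
P(M+2) = C(4,1) × 0.75190^3 × 0.24810^1 = 4 × 0.42508938 × 0.2481 = 0.421859 (base)
P(M+8) = C(4,4) × 0.75190^0 × 0.24810^4 = 1 × 1.0000 × 0.00378885 = 0.003789
Relative intensity = 0.003789 / 0.421859 × 100 = 0.9

0.9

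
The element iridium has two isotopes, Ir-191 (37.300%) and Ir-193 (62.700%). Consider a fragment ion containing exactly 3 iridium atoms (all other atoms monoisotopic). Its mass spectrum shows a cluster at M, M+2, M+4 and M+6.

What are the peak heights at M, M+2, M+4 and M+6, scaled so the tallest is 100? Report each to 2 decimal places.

Each Ir atom is independently Ir-191 (p = 0.37300) or Ir-193 (q = 0.62700); the cluster is the binomial expansion (p + q)^3.
P(M) = 0.37300^3 = 0.051895
P(M+2) = 3 × 0.37300^2 × 0.62700^1 = 0.261702
P(M+4) = 3 × 0.37300^1 × 0.62700^2 = 0.439911
P(M+6) = 0.62700^3 = 0.246492
The M+4 peak is largest (0.439911); scaling to 100 gives 11.80 : 59.49 : 100.00 : 56.03.

11.80 : 59.49 : 100.00 : 56.03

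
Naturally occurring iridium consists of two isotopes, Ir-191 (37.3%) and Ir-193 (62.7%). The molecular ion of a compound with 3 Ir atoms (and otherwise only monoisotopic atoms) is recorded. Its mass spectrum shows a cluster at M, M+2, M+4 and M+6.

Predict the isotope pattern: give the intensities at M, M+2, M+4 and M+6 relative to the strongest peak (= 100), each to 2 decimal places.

11.80 : 59.49 : 100.00 : 56.03

Each Ir atom is independently Ir-191 (p = 0.373) or Ir-193 (q = 0.627); the cluster is the binomial expansion (p + q)^3.
P(M) = 0.373^3 = 0.051895
P(M+2) = 3 × 0.373^2 × 0.627^1 = 0.261702
P(M+4) = 3 × 0.373^1 × 0.627^2 = 0.439911
P(M+6) = 0.627^3 = 0.246492
The M+4 peak is largest (0.439911); scaling to 100 gives 11.80 : 59.49 : 100.00 : 56.03.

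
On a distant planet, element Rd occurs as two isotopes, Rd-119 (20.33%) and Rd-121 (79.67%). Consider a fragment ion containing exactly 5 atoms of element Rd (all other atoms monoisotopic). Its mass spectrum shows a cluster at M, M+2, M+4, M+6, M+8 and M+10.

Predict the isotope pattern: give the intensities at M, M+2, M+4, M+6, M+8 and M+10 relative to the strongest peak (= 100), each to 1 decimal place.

0.1 : 1.7 : 13.0 : 51.0 : 100.0 : 78.4

Each Rd atom is independently Rd-119 (p = 0.2033) or Rd-121 (q = 0.7967); the cluster is the binomial expansion (p + q)^5.
P(M) = 0.2033^5 = 0.000347
P(M+2) = 5 × 0.2033^4 × 0.7967^1 = 0.006805
P(M+4) = 10 × 0.2033^3 × 0.7967^2 = 0.053334
P(M+6) = 10 × 0.2033^2 × 0.7967^3 = 0.209006
P(M+8) = 5 × 0.2033^1 × 0.7967^4 = 0.409531
P(M+10) = 0.7967^5 = 0.320977
The M+8 peak is largest (0.409531); scaling to 100 gives 0.1 : 1.7 : 13.0 : 51.0 : 100.0 : 78.4.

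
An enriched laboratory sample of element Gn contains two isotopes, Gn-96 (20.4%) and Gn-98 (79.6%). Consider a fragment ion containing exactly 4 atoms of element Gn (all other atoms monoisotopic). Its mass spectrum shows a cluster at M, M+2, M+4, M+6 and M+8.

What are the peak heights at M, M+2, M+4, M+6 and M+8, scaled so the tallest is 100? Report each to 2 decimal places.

Expanding (0.204 + 0.796)^4:
P(M) = 0.204^4 = 0.001732
P(M+2) = 4 × 0.204^3 × 0.796^1 = 0.027031
P(M+4) = 6 × 0.204^2 × 0.796^2 = 0.158211
P(M+6) = 4 × 0.204^1 × 0.796^3 = 0.411556
P(M+8) = 0.796^4 = 0.401469
The M+6 peak is largest (0.411556); scaling to 100 gives 0.42 : 6.57 : 38.44 : 100.00 : 97.55.

0.42 : 6.57 : 38.44 : 100.00 : 97.55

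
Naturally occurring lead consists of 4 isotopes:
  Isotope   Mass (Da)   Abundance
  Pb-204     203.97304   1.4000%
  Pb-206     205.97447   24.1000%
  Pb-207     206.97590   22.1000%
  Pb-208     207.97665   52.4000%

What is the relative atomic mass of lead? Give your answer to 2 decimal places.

Average mass = Σ (abundance × isotope mass) = 0.014000 × 203.97304 + 0.241000 × 205.97447 + 0.221000 × 206.97590 + 0.524000 × 207.97665
= 2.855623 + 49.639847 + 45.741674 + 108.979765 = 207.216909 Da

207.22 Da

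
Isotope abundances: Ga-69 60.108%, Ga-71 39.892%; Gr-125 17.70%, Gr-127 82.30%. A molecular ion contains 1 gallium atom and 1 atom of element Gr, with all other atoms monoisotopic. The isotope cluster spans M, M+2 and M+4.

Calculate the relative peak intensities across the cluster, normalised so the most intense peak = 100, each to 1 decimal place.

Gallium pattern (n=1): 0.60108 : 0.39892
Element Gr pattern (n=1): 0.1770 : 0.8230
Convolve the two distributions (both contribute in 2-u steps):
  M: 0.60108×0.1770 = 0.106391
  M+2: 0.60108×0.8230 + 0.39892×0.1770 = 0.565298
  M+4: 0.39892×0.8230 = 0.328311
Scale to base peak (0.565298) = 100: 18.8 : 100.0 : 58.1

18.8 : 100.0 : 58.1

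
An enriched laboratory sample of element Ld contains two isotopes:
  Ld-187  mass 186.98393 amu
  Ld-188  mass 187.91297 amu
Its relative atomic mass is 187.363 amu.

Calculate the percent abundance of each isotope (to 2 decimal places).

Writing the weighted mean with unknown fraction x of Ld-187:
186.98393·x + 187.91297·(1 − x) = 187.363
(186.98393 − 187.91297)·x = 187.363 − 187.91297
x = -0.54997 / -0.92904 = 0.59198 → 59.20% Ld-187, 40.80% Ld-188.

Ld-187: 59.20%, Ld-188: 40.80%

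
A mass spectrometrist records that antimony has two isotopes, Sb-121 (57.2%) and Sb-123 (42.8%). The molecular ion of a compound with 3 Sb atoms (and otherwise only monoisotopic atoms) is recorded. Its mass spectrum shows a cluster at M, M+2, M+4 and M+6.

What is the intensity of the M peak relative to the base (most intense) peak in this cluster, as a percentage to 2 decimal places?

(0.572 + 0.428)^3 gives M 0.1871, M+2 0.4201, M+4 0.3143, M+6 0.0784; the largest is M+2.
P(M+2) = C(3,1) × 0.572^2 × 0.428^1 = 3 × 0.327184 × 0.4280 = 0.420104 (base)
P(M) = C(3,0) × 0.572^3 × 0.428^0 = 1 × 0.18714925 × 1.0000 = 0.187149
Relative intensity = 0.187149 / 0.420104 × 100 = 44.55

44.55%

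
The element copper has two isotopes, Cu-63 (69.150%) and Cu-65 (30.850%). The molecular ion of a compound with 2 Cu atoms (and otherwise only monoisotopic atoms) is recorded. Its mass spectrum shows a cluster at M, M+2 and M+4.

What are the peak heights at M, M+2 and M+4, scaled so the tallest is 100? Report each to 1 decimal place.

Expanding (0.69150 + 0.30850)^2:
P(M) = 0.69150^2 = 0.478172
P(M+2) = 2 × 0.69150^1 × 0.30850^1 = 0.426656
P(M+4) = 0.30850^2 = 0.095172
The M peak is largest (0.478172); scaling to 100 gives 100.0 : 89.2 : 19.9.

100.0 : 89.2 : 19.9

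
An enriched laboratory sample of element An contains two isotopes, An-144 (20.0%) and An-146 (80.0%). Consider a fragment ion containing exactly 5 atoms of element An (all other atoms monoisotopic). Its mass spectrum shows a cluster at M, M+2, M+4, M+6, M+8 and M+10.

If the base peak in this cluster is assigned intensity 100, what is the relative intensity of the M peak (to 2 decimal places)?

0.08

Binomial terms of (0.200 + 0.800)^5: M 0.0003, M+2 0.0064, M+4 0.0512, M+6 0.2048, M+8 0.4096, M+10 0.3277 → M+8 is the base peak.
P(M+8) = C(5,4) × 0.200^1 × 0.800^4 = 5 × 0.2000 × 0.4096 = 0.409600 (base)
P(M) = C(5,0) × 0.200^5 × 0.800^0 = 1 × 0.00032 × 1.0000 = 0.000320
Relative intensity = 0.000320 / 0.409600 × 100 = 0.08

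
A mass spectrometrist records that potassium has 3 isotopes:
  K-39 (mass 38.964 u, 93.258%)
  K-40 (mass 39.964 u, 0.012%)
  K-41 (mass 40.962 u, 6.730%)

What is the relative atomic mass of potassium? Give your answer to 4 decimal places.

39.0986 u

The abundance-weighted mean is 0.93258 × 38.964 + 0.00012 × 39.964 + 0.06730 × 40.962
= 36.33705 + 0.00480 + 2.75674 = 39.09859 u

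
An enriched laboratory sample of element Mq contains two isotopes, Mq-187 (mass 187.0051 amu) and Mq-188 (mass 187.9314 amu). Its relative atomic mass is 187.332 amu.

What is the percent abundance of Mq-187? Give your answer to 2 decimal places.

64.71%

Let x be the fractional abundance of Mq-187; then Mq-188 has abundance 1 − x.
187.0051·x + 187.9314·(1 − x) = 187.332
(187.0051 − 187.9314)·x = 187.332 − 187.9314
x = -0.5994 / -0.9263 = 0.64709 → 64.71% Mq-187, 35.29% Mq-188.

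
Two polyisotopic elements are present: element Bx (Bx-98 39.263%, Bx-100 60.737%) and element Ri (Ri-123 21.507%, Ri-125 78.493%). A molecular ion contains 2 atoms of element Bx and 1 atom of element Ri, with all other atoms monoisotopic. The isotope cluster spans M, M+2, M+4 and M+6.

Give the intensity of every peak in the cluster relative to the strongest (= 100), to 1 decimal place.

7.3 : 49.3 : 100.0 : 63.8

Element Bx pattern (n=2): 0.15415832 : 0.47694337 : 0.36889832
Element Ri pattern (n=1): 0.21507 : 0.78493
Convolve the two distributions (both contribute in 2-u steps):
  M: 0.15415832×0.21507 = 0.033155
  M+2: 0.15415832×0.78493 + 0.47694337×0.21507 = 0.223580
  M+4: 0.47694337×0.78493 + 0.36889832×0.21507 = 0.453706
  M+6: 0.36889832×0.78493 = 0.289559
Scale to base peak (0.453706) = 100: 7.3 : 49.3 : 100.0 : 63.8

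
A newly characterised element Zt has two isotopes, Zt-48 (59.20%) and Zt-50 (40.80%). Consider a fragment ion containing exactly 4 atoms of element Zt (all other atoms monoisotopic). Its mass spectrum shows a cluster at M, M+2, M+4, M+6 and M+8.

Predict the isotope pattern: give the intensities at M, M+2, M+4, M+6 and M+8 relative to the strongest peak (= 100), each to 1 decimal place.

Each Zt atom is independently Zt-48 (p = 0.5920) or Zt-50 (q = 0.4080); the cluster is the binomial expansion (p + q)^4.
P(M) = 0.5920^4 = 0.122825
P(M+2) = 4 × 0.5920^3 × 0.4080^1 = 0.338599
P(M+4) = 6 × 0.5920^2 × 0.4080^2 = 0.350038
P(M+6) = 4 × 0.5920^1 × 0.4080^3 = 0.160828
P(M+8) = 0.4080^4 = 0.027710
The M+4 peak is largest (0.350038); scaling to 100 gives 35.1 : 96.7 : 100.0 : 45.9 : 7.9.

35.1 : 96.7 : 100.0 : 45.9 : 7.9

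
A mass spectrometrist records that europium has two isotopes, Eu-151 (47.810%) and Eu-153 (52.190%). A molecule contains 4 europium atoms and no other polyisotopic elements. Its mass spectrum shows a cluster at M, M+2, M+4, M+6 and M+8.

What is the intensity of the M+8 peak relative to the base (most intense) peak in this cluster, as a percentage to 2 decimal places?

19.86%

(0.47810 + 0.52190)^4 gives M 0.0522, M+2 0.2281, M+4 0.3736, M+6 0.2719, M+8 0.0742; the largest is M+4.
P(M+4) = C(4,2) × 0.47810^2 × 0.52190^2 = 6 × 0.22857961 × 0.27237961 = 0.373563 (base)
P(M+8) = C(4,4) × 0.47810^0 × 0.52190^4 = 1 × 1.0000 × 0.07419065 = 0.074191
Relative intensity = 0.074191 / 0.373563 × 100 = 19.86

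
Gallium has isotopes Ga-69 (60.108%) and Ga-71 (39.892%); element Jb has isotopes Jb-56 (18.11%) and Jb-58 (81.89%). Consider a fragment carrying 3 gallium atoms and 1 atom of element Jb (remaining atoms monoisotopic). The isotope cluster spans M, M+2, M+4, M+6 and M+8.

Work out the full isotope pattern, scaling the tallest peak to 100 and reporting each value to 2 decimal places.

Gallium pattern (n=3): 0.2171685 : 0.432386 : 0.2869625 : 0.063483
Element Jb pattern (n=1): 0.1811 : 0.8189
Convolve the two distributions (both contribute in 2-u steps):
  M: 0.2171685×0.1811 = 0.039329
  M+2: 0.2171685×0.8189 + 0.432386×0.1811 = 0.256144
  M+4: 0.432386×0.8189 + 0.2869625×0.1811 = 0.406050
  M+6: 0.2869625×0.8189 + 0.063483×0.1811 = 0.246490
  M+8: 0.063483×0.8189 = 0.051986
Scale to base peak (0.406050) = 100: 9.69 : 63.08 : 100.00 : 60.70 : 12.80

9.69 : 63.08 : 100.00 : 60.70 : 12.80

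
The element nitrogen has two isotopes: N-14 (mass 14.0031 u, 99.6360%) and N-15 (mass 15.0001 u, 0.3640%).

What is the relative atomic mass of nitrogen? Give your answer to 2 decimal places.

14.01 u

Ar = Σ fᵢ·mᵢ = 0.996360 × 14.0031 + 0.003640 × 15.0001
= 13.95213 + 0.05460 = 14.00673 u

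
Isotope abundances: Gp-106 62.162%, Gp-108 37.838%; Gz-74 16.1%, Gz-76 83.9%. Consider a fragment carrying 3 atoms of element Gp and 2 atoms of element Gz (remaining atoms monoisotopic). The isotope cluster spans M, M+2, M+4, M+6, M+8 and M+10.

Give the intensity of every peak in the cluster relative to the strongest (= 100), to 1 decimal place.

1.6 : 19.9 : 77.0 : 100.0 : 53.0 : 10.0

Element Gp pattern (n=3): 0.24020107 : 0.43863106 : 0.26699466 : 0.0541732
Element Gz pattern (n=2): 0.025921 : 0.270158 : 0.703921
Convolve the two distributions (both contribute in 2-u steps):
  M: 0.24020107×0.025921 = 0.006226
  M+2: 0.24020107×0.270158 + 0.43863106×0.025921 = 0.076262
  M+4: 0.24020107×0.703921 + 0.43863106×0.270158 + 0.26699466×0.025921 = 0.294503
  M+6: 0.43863106×0.703921 + 0.26699466×0.270158 + 0.0541732×0.025921 = 0.382297
  M+8: 0.26699466×0.703921 + 0.0541732×0.270158 = 0.202578
  M+10: 0.0541732×0.703921 = 0.038134
Scale to base peak (0.382297) = 100: 1.6 : 19.9 : 77.0 : 100.0 : 53.0 : 10.0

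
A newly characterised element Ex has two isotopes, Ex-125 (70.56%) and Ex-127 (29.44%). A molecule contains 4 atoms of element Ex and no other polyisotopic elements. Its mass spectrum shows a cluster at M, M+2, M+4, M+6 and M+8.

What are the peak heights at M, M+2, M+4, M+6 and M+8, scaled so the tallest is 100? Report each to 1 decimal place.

Expanding (0.7056 + 0.2944)^4:
P(M) = 0.7056^4 = 0.247876
P(M+2) = 4 × 0.7056^3 × 0.2944^1 = 0.413689
P(M+4) = 6 × 0.7056^2 × 0.2944^2 = 0.258907
P(M+6) = 4 × 0.7056^1 × 0.2944^3 = 0.072016
P(M+8) = 0.2944^4 = 0.007512
The M+2 peak is largest (0.413689); scaling to 100 gives 59.9 : 100.0 : 62.6 : 17.4 : 1.8.

59.9 : 100.0 : 62.6 : 17.4 : 1.8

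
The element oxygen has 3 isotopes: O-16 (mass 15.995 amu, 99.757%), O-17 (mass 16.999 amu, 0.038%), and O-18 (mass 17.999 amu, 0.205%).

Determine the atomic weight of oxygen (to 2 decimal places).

16.00 amu

The abundance-weighted mean is 0.99757 × 15.995 + 0.00038 × 16.999 + 0.00205 × 17.999
= 15.9561 + 0.0065 + 0.0369 = 15.9995 amu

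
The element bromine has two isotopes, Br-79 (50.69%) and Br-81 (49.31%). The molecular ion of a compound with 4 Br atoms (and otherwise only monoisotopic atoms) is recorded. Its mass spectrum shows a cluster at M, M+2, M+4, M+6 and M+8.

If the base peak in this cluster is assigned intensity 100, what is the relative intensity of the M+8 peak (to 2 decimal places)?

15.77

(0.5069 + 0.4931)^4 gives M 0.0660, M+2 0.2569, M+4 0.3749, M+6 0.2431, M+8 0.0591; the largest is M+4.
P(M+4) = C(4,2) × 0.5069^2 × 0.4931^2 = 6 × 0.25694761 × 0.24314761 = 0.374857 (base)
P(M+8) = C(4,4) × 0.5069^0 × 0.4931^4 = 1 × 1.0000 × 0.05912076 = 0.059121
Relative intensity = 0.059121 / 0.374857 × 100 = 15.77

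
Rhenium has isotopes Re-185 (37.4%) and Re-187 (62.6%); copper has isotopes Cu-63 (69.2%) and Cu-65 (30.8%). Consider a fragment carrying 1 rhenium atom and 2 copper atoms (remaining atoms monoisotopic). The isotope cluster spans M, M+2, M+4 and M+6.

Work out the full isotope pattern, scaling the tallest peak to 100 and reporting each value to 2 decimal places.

Rhenium pattern (n=1): 0.3740 : 0.6260
Copper pattern (n=2): 0.478864 : 0.426272 : 0.094864
Convolve the two distributions (both contribute in 2-u steps):
  M: 0.3740×0.478864 = 0.179095
  M+2: 0.3740×0.426272 + 0.6260×0.478864 = 0.459195
  M+4: 0.3740×0.094864 + 0.6260×0.426272 = 0.302325
  M+6: 0.6260×0.094864 = 0.059385
Scale to base peak (0.459195) = 100: 39.00 : 100.00 : 65.84 : 12.93

39.00 : 100.00 : 65.84 : 12.93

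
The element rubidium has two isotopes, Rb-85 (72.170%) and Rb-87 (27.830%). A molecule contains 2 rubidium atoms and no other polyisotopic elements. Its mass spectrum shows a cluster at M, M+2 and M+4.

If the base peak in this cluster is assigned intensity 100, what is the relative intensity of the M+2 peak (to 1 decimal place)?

Binomial terms of (0.72170 + 0.27830)^2: M 0.5209, M+2 0.4017, M+4 0.0775 → M is the base peak.
P(M) = C(2,0) × 0.72170^2 × 0.27830^0 = 1 × 0.52085089 × 1.0000 = 0.520851 (base)
P(M+2) = C(2,1) × 0.72170^1 × 0.27830^1 = 2 × 0.7217 × 0.2783 = 0.401698
Relative intensity = 0.401698 / 0.520851 × 100 = 77.1

77.1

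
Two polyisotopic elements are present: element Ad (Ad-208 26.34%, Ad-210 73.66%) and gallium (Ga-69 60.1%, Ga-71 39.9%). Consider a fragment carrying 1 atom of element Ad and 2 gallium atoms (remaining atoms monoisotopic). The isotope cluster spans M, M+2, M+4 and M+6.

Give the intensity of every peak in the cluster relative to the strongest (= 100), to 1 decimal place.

24.1 : 99.3 : 100.0 : 29.7

Element Ad pattern (n=1): 0.2634 : 0.7366
Gallium pattern (n=2): 0.361201 : 0.479598 : 0.159201
Convolve the two distributions (both contribute in 2-u steps):
  M: 0.2634×0.361201 = 0.095140
  M+2: 0.2634×0.479598 + 0.7366×0.361201 = 0.392387
  M+4: 0.2634×0.159201 + 0.7366×0.479598 = 0.395205
  M+6: 0.7366×0.159201 = 0.117267
Scale to base peak (0.395205) = 100: 24.1 : 99.3 : 100.0 : 29.7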